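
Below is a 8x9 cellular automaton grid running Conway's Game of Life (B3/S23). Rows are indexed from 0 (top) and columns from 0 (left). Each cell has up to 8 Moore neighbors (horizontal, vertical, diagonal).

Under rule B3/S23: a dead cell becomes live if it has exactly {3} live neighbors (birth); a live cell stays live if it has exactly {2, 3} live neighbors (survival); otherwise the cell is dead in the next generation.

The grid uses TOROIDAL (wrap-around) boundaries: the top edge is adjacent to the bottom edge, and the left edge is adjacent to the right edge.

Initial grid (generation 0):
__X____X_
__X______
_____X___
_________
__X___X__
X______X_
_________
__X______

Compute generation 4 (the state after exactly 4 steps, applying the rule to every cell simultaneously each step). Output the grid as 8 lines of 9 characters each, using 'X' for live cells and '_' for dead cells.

Simulating step by step:
Generation 0 (given above): 9 live cells
Generation 1: 3 live cells
_XXX_____
_________
_________
_________
_________
_________
_________
_________
Generation 2: 3 live cells
__X______
__X______
_________
_________
_________
_________
_________
__X______
Generation 3: 3 live cells
_XXX_____
_________
_________
_________
_________
_________
_________
_________
Generation 4: 3 live cells
(generation 4 grid is the final answer)

Answer: __X______
__X______
_________
_________
_________
_________
_________
__X______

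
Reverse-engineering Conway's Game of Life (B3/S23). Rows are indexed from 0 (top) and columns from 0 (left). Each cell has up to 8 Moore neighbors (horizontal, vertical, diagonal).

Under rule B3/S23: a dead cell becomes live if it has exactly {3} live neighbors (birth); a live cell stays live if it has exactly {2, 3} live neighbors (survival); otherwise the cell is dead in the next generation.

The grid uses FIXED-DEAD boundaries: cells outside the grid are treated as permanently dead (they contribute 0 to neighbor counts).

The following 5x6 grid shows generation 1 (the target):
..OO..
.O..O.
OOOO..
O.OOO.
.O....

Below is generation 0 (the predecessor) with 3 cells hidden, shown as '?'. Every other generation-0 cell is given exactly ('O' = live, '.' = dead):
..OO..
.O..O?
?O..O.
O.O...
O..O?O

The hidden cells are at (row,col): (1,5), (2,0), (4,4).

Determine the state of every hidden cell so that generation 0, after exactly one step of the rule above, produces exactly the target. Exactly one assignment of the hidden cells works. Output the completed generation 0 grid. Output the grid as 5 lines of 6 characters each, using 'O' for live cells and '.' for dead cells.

Hidden generation-0 cells (in order): (1,5), (2,0), (4,4).
A hidden cell only influences target cells in its own 3x3 neighborhood. Try each of the 2^3 = 8 assignments, step the completed generation 0 forward once under B3/S23, and compare with the target:
  (1,5)=. (2,0)=. (4,4)=. -> step reproduces the target at every cell -> ACCEPT
  (1,5)=. (2,0)=. (4,4)=O -> step gives (3,3)='.' but target has 'O' -> reject
  (1,5)=. (2,0)=O (4,4)=. -> step gives (1,0)='O' but target has '.' -> reject
  (1,5)=. (2,0)=O (4,4)=O -> step gives (1,0)='O' but target has '.' -> reject
  (1,5)=O (2,0)=. (4,4)=. -> step gives (0,4)='O' but target has '.' -> reject
  (1,5)=O (2,0)=. (4,4)=O -> step gives (0,4)='O' but target has '.' -> reject
  (1,5)=O (2,0)=O (4,4)=. -> step gives (0,4)='O' but target has '.' -> reject
  (1,5)=O (2,0)=O (4,4)=O -> step gives (0,4)='O' but target has '.' -> reject
Unique solution: (1,5)=dead, (2,0)=dead, (4,4)=dead.
Check: live-neighbor counts of every cell in the completed generation 0:
122221
224422
333312
242332
132120
Applying B3/S23 to generation 0 with these counts gives:
..OO..
.O..O.
OOOO..
O.OOO.
.O....
which matches the target exactly.

Answer: ..OO..
.O..O.
.O..O.
O.O...
O..O.O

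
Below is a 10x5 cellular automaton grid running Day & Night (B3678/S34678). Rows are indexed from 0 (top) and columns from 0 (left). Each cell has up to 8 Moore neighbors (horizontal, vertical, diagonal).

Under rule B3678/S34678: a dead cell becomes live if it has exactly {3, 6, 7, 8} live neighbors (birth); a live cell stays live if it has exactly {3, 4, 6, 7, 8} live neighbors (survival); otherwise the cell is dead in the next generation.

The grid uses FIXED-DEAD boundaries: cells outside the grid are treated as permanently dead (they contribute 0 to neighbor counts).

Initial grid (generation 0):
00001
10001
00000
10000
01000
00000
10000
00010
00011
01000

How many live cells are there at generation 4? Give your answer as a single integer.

Answer: 0

Derivation:
Simulating step by step:
Generation 0 (given above): 10 live cells
Generation 1: 2 live cells
00000
00000
00000
00000
00000
00000
00000
00001
00100
00000
Generation 2: 0 live cells
00000
00000
00000
00000
00000
00000
00000
00000
00000
00000
Generation 3: 0 live cells
00000
00000
00000
00000
00000
00000
00000
00000
00000
00000
Generation 4: 0 live cells
00000
00000
00000
00000
00000
00000
00000
00000
00000
00000
Population at generation 4: 0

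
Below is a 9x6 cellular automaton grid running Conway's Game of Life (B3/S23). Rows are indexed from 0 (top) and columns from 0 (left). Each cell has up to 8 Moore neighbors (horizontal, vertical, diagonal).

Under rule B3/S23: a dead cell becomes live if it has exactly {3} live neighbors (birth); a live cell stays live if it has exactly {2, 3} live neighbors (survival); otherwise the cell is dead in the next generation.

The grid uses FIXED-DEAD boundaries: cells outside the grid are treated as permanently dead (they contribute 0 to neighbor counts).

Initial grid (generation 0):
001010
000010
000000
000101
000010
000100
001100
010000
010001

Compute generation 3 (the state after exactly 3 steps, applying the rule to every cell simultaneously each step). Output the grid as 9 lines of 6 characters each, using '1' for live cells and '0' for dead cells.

Simulating step by step:
Generation 0 (given above): 12 live cells
Generation 1: 12 live cells
000100
000100
000010
000010
000110
001110
001100
010000
000000
Generation 2: 11 live cells
000000
000110
000110
000011
001001
000000
010010
001000
000000
Generation 3: 5 live cells
(generation 3 grid is the final answer)

Answer: 000000
000110
000000
000001
000011
000000
000000
000000
000000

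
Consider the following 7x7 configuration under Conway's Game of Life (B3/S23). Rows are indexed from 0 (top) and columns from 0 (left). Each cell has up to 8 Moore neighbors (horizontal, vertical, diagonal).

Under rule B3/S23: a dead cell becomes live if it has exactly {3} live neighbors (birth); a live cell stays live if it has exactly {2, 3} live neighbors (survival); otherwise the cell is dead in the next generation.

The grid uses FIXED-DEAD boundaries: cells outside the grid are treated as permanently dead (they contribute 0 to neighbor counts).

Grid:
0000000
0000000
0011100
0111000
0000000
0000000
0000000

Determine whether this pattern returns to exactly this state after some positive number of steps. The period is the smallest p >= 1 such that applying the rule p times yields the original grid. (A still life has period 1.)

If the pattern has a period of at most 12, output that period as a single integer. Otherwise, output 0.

Simulating and comparing each generation to the original:
Gen 0 (original, given above): 6 live cells
Gen 1: 6 live cells, differs from original
Gen 2: 6 live cells, MATCHES original -> period = 2

Answer: 2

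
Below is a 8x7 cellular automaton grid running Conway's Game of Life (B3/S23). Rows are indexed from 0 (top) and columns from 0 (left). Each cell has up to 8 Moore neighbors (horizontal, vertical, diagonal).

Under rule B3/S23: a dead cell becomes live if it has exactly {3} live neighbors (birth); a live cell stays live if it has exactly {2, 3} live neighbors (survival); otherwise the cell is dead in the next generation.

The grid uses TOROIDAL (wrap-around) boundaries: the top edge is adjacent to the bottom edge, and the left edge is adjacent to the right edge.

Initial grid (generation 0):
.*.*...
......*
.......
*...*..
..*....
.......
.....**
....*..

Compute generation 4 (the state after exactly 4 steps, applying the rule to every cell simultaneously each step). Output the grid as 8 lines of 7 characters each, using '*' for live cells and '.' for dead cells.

Answer: .......
.......
.......
.......
.......
.......
....**.
....**.

Derivation:
Simulating step by step:
Generation 0 (given above): 9 live cells
Generation 1: 3 live cells
.......
.......
.......
.......
.......
.......
.....*.
....**.
Generation 2: 4 live cells
.......
.......
.......
.......
.......
.......
....**.
....**.
Generation 3: 4 live cells
.......
.......
.......
.......
.......
.......
....**.
....**.
Generation 4: 4 live cells
(generation 4 grid is the final answer)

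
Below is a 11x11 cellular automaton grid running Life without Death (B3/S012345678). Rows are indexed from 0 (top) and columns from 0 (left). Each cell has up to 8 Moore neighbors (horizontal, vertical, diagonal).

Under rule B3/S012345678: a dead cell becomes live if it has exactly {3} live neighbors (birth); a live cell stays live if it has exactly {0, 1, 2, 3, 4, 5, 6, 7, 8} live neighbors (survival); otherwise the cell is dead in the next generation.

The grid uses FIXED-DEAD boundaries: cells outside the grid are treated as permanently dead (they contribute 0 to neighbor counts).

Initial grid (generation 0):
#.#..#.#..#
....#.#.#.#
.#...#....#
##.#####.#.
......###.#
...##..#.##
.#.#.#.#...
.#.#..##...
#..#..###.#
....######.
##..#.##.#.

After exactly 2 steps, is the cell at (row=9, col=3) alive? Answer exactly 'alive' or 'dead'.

Answer: alive

Derivation:
Simulating step by step:
Generation 0 (given above): 55 live cells
Generation 1: 75 live cells
#.#..###.##
.#..#.###.#
####.#..#.#
########.##
..#...###.#
..####.#.##
.#.#.#.#...
##.#.###...
#.##..###.#
##.########
##..#.##.#.
Generation 2: 81 live cells
###..###.##
.#..#.###.#
####.#..#.#
########.##
..#...###.#
.#####.#.##
##.#.#.#...
##.#.###...
#.##..###.#
##.########
#####.##.##

Cell (9,3) at generation 2: 1 -> alive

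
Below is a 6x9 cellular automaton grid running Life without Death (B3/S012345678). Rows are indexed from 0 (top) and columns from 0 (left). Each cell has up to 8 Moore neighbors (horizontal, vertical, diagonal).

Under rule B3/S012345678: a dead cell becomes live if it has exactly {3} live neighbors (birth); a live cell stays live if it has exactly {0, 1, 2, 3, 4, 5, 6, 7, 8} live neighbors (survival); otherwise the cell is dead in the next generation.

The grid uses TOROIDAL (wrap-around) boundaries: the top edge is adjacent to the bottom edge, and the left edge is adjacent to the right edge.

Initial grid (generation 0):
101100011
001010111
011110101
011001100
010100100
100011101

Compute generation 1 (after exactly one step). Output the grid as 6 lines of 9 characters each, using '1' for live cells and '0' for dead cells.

Answer: 101100011
001010111
011110101
011001100
010100100
100011101

Derivation:
Simulating step by step:
Generation 0 (given above): 28 live cells
Generation 1: 28 live cells
(generation 1 grid is the final answer)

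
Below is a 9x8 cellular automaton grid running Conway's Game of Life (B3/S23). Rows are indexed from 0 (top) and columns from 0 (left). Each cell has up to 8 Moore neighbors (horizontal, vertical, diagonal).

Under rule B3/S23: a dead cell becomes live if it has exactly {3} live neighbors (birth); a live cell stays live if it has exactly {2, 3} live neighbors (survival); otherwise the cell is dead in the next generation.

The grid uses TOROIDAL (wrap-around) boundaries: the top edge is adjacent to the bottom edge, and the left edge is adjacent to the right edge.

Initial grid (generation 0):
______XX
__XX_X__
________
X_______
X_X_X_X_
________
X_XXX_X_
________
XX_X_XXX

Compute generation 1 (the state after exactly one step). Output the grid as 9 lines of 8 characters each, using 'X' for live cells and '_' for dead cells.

Answer: _X_X____
______X_
________
_X_____X
_X_____X
__X_X___
___X____
________
X____X__

Derivation:
Simulating step by step:
Generation 0 (given above): 21 live cells
Generation 1: 12 live cells
(generation 1 grid is the final answer)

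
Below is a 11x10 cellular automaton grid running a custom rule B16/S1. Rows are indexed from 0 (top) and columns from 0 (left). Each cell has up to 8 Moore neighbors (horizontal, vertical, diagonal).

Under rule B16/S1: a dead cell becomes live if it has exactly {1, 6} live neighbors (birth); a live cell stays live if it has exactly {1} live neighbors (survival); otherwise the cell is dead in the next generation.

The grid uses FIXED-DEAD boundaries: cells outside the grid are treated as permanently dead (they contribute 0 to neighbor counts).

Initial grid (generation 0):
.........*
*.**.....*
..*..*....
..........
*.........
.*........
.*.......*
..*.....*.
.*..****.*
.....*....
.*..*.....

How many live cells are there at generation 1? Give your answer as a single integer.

Simulating step by step:
Generation 0 (given above): 22 live cells
Generation 1: 32 live cells
*...*....*
.....**..*
*.....*.**
*.*****...
*.*.......
........**
...*...*.*
..........
**.......*
.........*
*.***.*...
Population at generation 1: 32

Answer: 32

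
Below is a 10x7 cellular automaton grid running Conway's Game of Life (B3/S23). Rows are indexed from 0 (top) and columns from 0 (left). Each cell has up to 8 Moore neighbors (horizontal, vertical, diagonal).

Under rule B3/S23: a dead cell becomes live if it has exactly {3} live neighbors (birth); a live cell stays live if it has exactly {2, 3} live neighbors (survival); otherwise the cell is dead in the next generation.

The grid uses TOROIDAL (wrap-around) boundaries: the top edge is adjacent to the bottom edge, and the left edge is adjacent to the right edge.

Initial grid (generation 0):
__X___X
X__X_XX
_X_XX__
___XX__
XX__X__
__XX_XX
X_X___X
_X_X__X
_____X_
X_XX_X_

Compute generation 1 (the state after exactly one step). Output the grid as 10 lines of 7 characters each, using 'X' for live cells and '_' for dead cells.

Answer: __X____
XX_X_XX
X_____X
XX___X_
XX____X
__XXXX_
____X__
_XX__XX
XX_X_X_
_XXXXX_

Derivation:
Simulating step by step:
Generation 0 (given above): 29 live cells
Generation 1: 32 live cells
(generation 1 grid is the final answer)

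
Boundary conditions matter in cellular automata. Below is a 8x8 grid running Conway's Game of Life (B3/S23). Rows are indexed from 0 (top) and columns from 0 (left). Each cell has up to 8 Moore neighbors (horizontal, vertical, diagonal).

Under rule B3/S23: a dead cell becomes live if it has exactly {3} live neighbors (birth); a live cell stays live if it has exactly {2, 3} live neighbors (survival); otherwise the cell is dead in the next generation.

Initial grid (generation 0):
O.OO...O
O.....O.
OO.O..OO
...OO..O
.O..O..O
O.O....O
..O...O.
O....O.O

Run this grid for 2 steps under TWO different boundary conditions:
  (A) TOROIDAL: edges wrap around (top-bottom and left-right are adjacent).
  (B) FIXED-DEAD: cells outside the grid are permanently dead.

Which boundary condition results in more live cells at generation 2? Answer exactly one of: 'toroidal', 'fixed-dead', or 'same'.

Answer: same

Derivation:
Under TOROIDAL boundary, generation 2:
..OO....
...O..O.
.O....O.
.......O
........
O.OO....
O.....O.
........
Population = 12

Under FIXED-DEAD boundary, generation 2:
........
O..O..OO
.......O
........
O.......
.OOO....
.....O..
......OO
Population = 12

Comparison: toroidal=12, fixed-dead=12 -> same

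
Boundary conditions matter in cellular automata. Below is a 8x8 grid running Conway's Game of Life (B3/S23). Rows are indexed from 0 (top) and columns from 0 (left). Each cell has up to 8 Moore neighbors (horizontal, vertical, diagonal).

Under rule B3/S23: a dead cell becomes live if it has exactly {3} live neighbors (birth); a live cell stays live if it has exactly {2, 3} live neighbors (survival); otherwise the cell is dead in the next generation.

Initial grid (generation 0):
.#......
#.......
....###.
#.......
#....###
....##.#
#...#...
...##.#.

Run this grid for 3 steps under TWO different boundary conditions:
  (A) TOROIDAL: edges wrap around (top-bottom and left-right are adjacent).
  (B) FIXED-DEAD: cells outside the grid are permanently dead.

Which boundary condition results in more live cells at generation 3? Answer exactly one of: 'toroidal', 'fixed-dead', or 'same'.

Under TOROIDAL boundary, generation 3:
....#...
....#.#.
....#...
.......#
#..#....
......##
...#....
....#.#.
Population = 12

Under FIXED-DEAD boundary, generation 3:
........
.....#..
....##..
........
...#.##.
.......#
...#..#.
....##..
Population = 11

Comparison: toroidal=12, fixed-dead=11 -> toroidal

Answer: toroidal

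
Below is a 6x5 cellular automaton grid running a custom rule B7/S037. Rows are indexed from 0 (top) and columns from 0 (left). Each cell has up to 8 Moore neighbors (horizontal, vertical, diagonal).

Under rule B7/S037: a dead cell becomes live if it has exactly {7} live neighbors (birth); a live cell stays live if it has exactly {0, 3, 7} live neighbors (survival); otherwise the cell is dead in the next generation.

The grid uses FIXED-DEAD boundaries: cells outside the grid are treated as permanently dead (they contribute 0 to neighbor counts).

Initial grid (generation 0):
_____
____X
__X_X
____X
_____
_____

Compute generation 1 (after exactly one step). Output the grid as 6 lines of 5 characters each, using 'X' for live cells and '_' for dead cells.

Answer: _____
_____
__X__
_____
_____
_____

Derivation:
Simulating step by step:
Generation 0 (given above): 4 live cells
Generation 1: 1 live cells
(generation 1 grid is the final answer)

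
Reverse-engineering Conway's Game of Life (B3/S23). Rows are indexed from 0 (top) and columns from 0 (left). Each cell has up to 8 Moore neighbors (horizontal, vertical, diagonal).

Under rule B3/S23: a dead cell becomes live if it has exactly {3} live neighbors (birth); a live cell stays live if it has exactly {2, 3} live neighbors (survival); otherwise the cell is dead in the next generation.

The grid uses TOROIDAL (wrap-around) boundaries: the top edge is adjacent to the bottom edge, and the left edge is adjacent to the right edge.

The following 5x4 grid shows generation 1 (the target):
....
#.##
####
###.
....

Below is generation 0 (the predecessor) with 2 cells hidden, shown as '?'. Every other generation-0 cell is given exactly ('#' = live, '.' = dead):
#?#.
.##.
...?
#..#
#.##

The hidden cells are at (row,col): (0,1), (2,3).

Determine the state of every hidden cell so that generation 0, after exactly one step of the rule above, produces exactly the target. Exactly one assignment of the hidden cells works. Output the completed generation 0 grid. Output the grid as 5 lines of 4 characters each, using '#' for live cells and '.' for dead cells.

Hidden generation-0 cells (in order): (0,1), (2,3).
A hidden cell only influences target cells in its own 3x3 neighborhood. Try each of the 2^2 = 4 assignments, step the completed generation 0 forward once under B3/S23, and compare with the target:
  (0,1)=. (2,3)=. -> step gives (0,0)='#' but target has '.' -> reject
  (0,1)=. (2,3)=# -> step gives (0,0)='#' but target has '.' -> reject
  (0,1)=# (2,3)=. -> step reproduces the target at every cell -> ACCEPT
  (0,1)=# (2,3)=# -> step gives (1,0)='.' but target has '#' -> reject
Unique solution: (0,1)=live, (2,3)=dead.
Check: live-neighbor counts of every cell in the completed generation 0:
4656
3433
3333
3334
5646
Applying B3/S23 to generation 0 with these counts gives:
....
#.##
####
###.
....
which matches the target exactly.

Answer: ###.
.##.
....
#..#
#.##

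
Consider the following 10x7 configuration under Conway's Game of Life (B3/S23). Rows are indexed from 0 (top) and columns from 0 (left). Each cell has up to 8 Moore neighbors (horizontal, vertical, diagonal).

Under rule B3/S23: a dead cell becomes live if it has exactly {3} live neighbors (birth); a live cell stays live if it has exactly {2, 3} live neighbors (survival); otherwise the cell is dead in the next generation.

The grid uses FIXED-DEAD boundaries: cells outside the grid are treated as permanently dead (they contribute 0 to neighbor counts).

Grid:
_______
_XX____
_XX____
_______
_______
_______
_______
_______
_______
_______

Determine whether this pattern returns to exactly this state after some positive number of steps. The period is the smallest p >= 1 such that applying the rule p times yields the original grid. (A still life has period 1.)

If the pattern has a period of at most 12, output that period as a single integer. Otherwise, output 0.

Answer: 1

Derivation:
Simulating and comparing each generation to the original:
Gen 0 (original, given above): 4 live cells
Gen 1: 4 live cells, MATCHES original -> period = 1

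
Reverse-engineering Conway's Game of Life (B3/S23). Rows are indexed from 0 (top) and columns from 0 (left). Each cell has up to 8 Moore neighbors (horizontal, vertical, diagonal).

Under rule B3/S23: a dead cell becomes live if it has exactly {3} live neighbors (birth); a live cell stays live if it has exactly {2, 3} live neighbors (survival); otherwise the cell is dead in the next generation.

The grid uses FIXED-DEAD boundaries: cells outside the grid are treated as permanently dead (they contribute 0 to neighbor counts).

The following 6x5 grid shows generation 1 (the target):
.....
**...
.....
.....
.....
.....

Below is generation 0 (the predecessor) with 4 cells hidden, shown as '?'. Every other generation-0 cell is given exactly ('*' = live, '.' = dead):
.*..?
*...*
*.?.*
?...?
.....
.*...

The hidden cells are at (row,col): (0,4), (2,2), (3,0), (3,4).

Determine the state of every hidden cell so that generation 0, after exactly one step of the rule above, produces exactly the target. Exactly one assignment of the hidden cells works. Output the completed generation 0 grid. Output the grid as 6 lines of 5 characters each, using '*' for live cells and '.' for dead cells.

Answer: .*...
*...*
*...*
.....
.....
.*...

Derivation:
Hidden generation-0 cells (in order): (0,4), (2,2), (3,0), (3,4).
A hidden cell only influences target cells in its own 3x3 neighborhood. Try each of the 2^4 = 16 assignments, step the completed generation 0 forward once under B3/S23, and compare with the target:
  (0,4)=. (2,2)=. (3,0)=. (3,4)=. -> step reproduces the target at every cell -> ACCEPT
  (0,4)=. (2,2)=. (3,0)=. (3,4)=* -> step gives (2,3)='*' but target has '.' -> reject
  (0,4)=. (2,2)=. (3,0)=* (3,4)=. -> step gives (2,0)='*' but target has '.' -> reject
  (0,4)=. (2,2)=. (3,0)=* (3,4)=* -> step gives (2,0)='*' but target has '.' -> reject
  (0,4)=. (2,2)=* (3,0)=. (3,4)=. -> step gives (1,1)='.' but target has '*' -> reject
  (0,4)=. (2,2)=* (3,0)=. (3,4)=* -> step gives (1,1)='.' but target has '*' -> reject
  (0,4)=. (2,2)=* (3,0)=* (3,4)=. -> step gives (1,1)='.' but target has '*' -> reject
  (0,4)=. (2,2)=* (3,0)=* (3,4)=* -> step gives (1,1)='.' but target has '*' -> reject
  (0,4)=* (2,2)=. (3,0)=. (3,4)=. -> step gives (1,3)='*' but target has '.' -> reject
  (0,4)=* (2,2)=. (3,0)=. (3,4)=* -> step gives (1,3)='*' but target has '.' -> reject
  (0,4)=* (2,2)=. (3,0)=* (3,4)=. -> step gives (1,3)='*' but target has '.' -> reject
  (0,4)=* (2,2)=. (3,0)=* (3,4)=* -> step gives (1,3)='*' but target has '.' -> reject
  (0,4)=* (2,2)=* (3,0)=. (3,4)=. -> step gives (1,1)='.' but target has '*' -> reject
  (0,4)=* (2,2)=* (3,0)=. (3,4)=* -> step gives (1,1)='.' but target has '*' -> reject
  (0,4)=* (2,2)=* (3,0)=* (3,4)=. -> step gives (1,1)='.' but target has '*' -> reject
  (0,4)=* (2,2)=* (3,0)=* (3,4)=* -> step gives (1,1)='.' but target has '*' -> reject
Unique solution: (0,4)=dead, (2,2)=dead, (3,0)=dead, (3,4)=dead.
Check: live-neighbor counts of every cell in the completed generation 0:
21111
23121
12021
11011
11100
10100
Applying B3/S23 to generation 0 with these counts gives:
.....
**...
.....
.....
.....
.....
which matches the target exactly.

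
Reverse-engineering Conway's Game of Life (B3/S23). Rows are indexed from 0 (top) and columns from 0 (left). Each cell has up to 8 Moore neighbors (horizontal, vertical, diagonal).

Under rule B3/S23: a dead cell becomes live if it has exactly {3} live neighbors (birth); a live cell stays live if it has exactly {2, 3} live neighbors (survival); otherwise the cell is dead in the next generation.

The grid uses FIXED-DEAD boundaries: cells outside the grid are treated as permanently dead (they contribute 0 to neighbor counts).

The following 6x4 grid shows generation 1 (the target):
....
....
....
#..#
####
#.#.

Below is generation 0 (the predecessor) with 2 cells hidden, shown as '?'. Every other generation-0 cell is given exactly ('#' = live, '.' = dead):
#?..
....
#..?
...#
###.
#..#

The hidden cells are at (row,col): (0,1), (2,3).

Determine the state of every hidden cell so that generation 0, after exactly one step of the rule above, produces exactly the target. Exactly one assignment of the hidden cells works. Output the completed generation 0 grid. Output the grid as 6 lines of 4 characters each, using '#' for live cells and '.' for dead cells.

Hidden generation-0 cells (in order): (0,1), (2,3).
A hidden cell only influences target cells in its own 3x3 neighborhood. Try each of the 2^2 = 4 assignments, step the completed generation 0 forward once under B3/S23, and compare with the target:
  (0,1)=. (2,3)=. -> step gives (3,2)='#' but target has '.' -> reject
  (0,1)=. (2,3)=# -> step reproduces the target at every cell -> ACCEPT
  (0,1)=# (2,3)=. -> step gives (1,0)='#' but target has '.' -> reject
  (0,1)=# (2,3)=# -> step gives (1,0)='#' but target has '.' -> reject
Unique solution: (0,1)=dead, (2,3)=live.
Check: live-neighbor counts of every cell in the completed generation 0:
0100
2211
0121
3442
2333
2431
Applying B3/S23 to generation 0 with these counts gives:
....
....
....
#..#
####
#.#.
which matches the target exactly.

Answer: #...
....
#..#
...#
###.
#..#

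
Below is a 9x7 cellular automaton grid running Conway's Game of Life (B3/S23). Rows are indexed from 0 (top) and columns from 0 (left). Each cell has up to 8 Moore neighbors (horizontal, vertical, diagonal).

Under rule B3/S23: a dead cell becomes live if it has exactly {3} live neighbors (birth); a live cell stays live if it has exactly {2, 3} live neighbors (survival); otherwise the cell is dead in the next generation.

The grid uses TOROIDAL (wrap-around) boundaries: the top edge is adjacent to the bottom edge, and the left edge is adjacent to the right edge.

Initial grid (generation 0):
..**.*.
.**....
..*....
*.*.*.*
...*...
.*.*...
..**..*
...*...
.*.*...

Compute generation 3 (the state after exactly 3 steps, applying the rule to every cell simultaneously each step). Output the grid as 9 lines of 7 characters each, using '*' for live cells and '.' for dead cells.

Simulating step by step:
Generation 0 (given above): 19 live cells
Generation 1: 18 live cells
...**..
.*.....
*.*....
.**....
**.**..
...**..
...**..
...**..
...*...
Generation 2: 16 live cells
..***..
.***...
*.*....
.......
**..*..
.....*.
..*..*.
..*....
..*....
Generation 3: 14 live cells
(generation 3 grid is the final answer)

Answer: ....*..
....*..
..**...
*......
.......
.*..***
.......
.***...
.**....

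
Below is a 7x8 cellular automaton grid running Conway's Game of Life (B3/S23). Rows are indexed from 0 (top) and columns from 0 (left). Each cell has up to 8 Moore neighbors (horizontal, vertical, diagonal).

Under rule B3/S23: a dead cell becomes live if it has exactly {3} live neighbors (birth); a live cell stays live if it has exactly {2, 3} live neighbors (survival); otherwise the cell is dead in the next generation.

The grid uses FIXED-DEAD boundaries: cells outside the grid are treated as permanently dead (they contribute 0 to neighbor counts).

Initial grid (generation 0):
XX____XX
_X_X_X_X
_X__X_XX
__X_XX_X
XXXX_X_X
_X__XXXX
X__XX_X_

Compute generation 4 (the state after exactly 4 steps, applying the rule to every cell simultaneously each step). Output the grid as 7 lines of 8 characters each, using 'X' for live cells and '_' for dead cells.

Answer: _____XX_
X_X_XX__
X_X_XX__
XX______
________
________
________

Derivation:
Simulating step by step:
Generation 0 (given above): 31 live cells
Generation 1: 19 live cells
XXX___XX
_X__XX__
_X_____X
X______X
X______X
_______X
___XX_XX
Generation 2: 19 live cells
XXX__XX_
_____X_X
XX____X_
XX____XX
______XX
_______X
______XX
Generation 3: 14 live cells
_X___XX_
__X__X_X
XX___X__
XX___X__
________
________
______XX
Generation 4: 12 live cells
(generation 4 grid is the final answer)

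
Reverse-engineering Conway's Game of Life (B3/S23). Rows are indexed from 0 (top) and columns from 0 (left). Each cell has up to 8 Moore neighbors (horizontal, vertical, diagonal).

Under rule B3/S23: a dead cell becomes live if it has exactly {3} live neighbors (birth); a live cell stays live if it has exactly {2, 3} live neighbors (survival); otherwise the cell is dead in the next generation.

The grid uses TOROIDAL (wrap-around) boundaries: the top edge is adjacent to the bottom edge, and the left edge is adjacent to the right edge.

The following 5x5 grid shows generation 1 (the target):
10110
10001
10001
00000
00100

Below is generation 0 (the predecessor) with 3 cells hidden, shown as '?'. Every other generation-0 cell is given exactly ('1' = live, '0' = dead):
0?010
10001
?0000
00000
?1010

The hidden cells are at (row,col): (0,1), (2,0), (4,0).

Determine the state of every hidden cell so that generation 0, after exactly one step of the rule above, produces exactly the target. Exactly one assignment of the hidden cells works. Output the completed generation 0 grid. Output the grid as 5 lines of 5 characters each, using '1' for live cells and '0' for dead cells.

Answer: 00010
10001
10000
00000
01010

Derivation:
Hidden generation-0 cells (in order): (0,1), (2,0), (4,0).
A hidden cell only influences target cells in its own 3x3 neighborhood. Try each of the 2^3 = 8 assignments, step the completed generation 0 forward once under B3/S23, and compare with the target:
  (0,1)=0 (2,0)=0 (4,0)=0 -> step gives (1,0)='0' but target has '1' -> reject
  (0,1)=0 (2,0)=0 (4,0)=1 -> step gives (0,0)='0' but target has '1' -> reject
  (0,1)=0 (2,0)=1 (4,0)=0 -> step reproduces the target at every cell -> ACCEPT
  (0,1)=0 (2,0)=1 (4,0)=1 -> step gives (0,0)='0' but target has '1' -> reject
  (0,1)=1 (2,0)=0 (4,0)=0 -> step gives (0,0)='0' but target has '1' -> reject
  (0,1)=1 (2,0)=0 (4,0)=1 -> step gives (0,0)='0' but target has '1' -> reject
  (0,1)=1 (2,0)=1 (4,0)=0 -> step gives (0,0)='0' but target has '1' -> reject
  (0,1)=1 (2,0)=1 (4,0)=1 -> step gives (0,0)='0' but target has '1' -> reject
Unique solution: (0,1)=dead, (2,0)=live, (4,0)=dead.
Check: live-neighbor counts of every cell in the completed generation 0:
32324
22123
22013
22212
10312
Applying B3/S23 to generation 0 with these counts gives:
10110
10001
10001
00000
00100
which matches the target exactly.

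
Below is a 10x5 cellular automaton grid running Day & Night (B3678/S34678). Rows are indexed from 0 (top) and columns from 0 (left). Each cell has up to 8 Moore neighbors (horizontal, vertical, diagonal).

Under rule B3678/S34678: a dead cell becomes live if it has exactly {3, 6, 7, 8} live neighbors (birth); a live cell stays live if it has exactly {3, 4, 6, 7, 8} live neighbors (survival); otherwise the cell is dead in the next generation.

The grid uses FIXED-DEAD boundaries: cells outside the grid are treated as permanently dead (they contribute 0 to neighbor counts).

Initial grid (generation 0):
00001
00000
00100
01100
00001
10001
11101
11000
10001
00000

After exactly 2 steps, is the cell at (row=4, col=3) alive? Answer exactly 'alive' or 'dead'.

Answer: dead

Derivation:
Simulating step by step:
Generation 0 (given above): 15 live cells
Generation 1: 10 live cells
00000
00000
01000
00010
01010
00000
10010
10110
01000
00000
Generation 2: 6 live cells
00000
00000
00000
00000
00100
00100
01100
00100
00100
00000

Cell (4,3) at generation 2: 0 -> dead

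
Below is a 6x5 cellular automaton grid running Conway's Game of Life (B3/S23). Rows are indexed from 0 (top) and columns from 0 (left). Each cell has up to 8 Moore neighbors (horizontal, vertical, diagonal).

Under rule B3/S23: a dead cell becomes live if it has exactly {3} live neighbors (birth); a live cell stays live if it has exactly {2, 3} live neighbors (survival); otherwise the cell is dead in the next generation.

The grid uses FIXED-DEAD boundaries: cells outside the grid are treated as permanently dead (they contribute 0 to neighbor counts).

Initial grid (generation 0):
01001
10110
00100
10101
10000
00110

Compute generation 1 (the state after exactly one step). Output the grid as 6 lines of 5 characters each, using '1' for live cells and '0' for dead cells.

Answer: 01110
00110
00100
00010
00100
00000

Derivation:
Simulating step by step:
Generation 0 (given above): 12 live cells
Generation 1: 8 live cells
(generation 1 grid is the final answer)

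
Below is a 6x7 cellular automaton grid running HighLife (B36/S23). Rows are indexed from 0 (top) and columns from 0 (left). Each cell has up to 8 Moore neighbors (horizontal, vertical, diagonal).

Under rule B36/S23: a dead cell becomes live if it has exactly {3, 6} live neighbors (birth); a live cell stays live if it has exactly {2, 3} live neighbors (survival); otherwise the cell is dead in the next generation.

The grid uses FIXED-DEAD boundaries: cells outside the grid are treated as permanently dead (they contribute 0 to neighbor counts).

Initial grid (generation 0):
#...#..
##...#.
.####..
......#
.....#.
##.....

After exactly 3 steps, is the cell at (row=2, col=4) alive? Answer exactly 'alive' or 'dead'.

Simulating step by step:
Generation 0 (given above): 13 live cells
Generation 1: 14 live cells
##.....
#....#.
######.
..####.
.......
.......
Generation 2: 10 live cells
##.....
.#.#.#.
#.....#
.....#.
...##..
.......
Generation 3: 11 live cells
###....
.##....
....###
....##.
....#..
.......

Cell (2,4) at generation 3: 1 -> alive

Answer: alive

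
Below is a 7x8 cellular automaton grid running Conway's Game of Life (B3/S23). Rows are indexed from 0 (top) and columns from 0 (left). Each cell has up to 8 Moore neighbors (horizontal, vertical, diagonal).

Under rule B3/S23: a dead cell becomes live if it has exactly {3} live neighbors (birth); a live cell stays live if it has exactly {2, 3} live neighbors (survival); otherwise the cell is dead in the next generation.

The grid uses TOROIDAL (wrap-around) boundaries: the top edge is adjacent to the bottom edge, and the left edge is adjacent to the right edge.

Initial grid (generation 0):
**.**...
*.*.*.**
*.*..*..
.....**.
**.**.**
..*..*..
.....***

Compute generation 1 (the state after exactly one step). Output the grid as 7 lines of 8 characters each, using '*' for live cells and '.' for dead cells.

Simulating step by step:
Generation 0 (given above): 25 live cells
Generation 1: 28 live cells
(generation 1 grid is the final answer)

Answer: .****...
..*.*.*.
*..**...
..**....
*****..*
.***....
****.***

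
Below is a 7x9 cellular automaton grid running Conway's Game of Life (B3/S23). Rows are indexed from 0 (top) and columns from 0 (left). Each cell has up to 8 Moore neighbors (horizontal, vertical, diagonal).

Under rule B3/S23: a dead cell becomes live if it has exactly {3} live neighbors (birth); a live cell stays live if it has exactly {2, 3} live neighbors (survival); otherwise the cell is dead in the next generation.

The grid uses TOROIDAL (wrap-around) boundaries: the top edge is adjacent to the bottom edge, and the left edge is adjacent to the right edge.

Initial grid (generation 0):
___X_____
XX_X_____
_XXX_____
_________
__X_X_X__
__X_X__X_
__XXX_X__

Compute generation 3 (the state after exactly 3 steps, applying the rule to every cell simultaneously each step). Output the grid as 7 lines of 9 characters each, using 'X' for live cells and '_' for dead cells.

Simulating step by step:
Generation 0 (given above): 17 live cells
Generation 1: 18 live cells
_X_______
XX_XX____
XX_X_____
_X_______
_____X___
_XX_X_XX_
__X_XX___
Generation 2: 22 live cells
XX___X___
___XX____
___XX____
XXX______
_XX__XX__
_XX_X_X__
__X_XXX__
Generation 3: 19 live cells
(generation 3 grid is the final answer)

Answer: _XX___X__
__XX_X___
_X__X____
X___XX___
_____XX__
____X__X_
X_X_X_X__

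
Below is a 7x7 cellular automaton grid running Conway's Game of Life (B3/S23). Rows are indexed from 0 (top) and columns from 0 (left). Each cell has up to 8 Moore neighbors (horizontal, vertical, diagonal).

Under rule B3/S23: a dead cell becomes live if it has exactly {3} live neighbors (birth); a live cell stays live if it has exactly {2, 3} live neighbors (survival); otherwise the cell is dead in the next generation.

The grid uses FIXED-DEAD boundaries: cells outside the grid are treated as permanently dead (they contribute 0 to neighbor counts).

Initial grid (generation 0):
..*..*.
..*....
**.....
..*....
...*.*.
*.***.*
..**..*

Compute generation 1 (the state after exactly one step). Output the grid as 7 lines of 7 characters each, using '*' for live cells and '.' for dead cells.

Answer: .......
..*....
.**....
.**....
.*...*.
.*....*
.**.**.

Derivation:
Simulating step by step:
Generation 0 (given above): 16 live cells
Generation 1: 13 live cells
(generation 1 grid is the final answer)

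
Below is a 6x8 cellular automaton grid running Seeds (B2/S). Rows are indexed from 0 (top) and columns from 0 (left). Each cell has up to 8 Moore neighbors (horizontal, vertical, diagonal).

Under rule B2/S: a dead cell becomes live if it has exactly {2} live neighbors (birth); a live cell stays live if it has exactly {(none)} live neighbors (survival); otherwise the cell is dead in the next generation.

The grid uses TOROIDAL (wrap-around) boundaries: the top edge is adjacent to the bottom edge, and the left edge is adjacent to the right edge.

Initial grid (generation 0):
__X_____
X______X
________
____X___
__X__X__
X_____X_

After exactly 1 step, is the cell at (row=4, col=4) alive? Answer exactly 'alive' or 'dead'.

Answer: alive

Derivation:
Simulating step by step:
Generation 0 (given above): 8 live cells
Generation 1: 15 live cells
______X_
_X______
X______X
___X_X__
_X_XX_XX
__XX_X_X

Cell (4,4) at generation 1: 1 -> alive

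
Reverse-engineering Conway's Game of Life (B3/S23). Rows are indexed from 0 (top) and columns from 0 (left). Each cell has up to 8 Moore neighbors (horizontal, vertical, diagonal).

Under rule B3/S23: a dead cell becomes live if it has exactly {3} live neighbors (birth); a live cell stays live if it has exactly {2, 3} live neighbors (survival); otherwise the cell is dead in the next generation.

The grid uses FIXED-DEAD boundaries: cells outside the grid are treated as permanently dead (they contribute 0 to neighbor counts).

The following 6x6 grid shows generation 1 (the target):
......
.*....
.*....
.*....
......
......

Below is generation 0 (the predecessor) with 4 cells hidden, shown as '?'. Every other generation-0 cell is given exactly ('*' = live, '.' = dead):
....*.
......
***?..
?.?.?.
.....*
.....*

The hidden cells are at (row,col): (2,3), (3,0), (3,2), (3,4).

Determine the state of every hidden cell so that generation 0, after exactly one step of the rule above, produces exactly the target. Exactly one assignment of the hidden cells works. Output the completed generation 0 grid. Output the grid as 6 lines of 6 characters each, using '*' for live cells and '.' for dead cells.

Hidden generation-0 cells (in order): (2,3), (3,0), (3,2), (3,4).
A hidden cell only influences target cells in its own 3x3 neighborhood. Try each of the 2^4 = 16 assignments, step the completed generation 0 forward once under B3/S23, and compare with the target:
  (2,3)=. (3,0)=. (3,2)=. (3,4)=. -> step reproduces the target at every cell -> ACCEPT
  (2,3)=. (3,0)=. (3,2)=. (3,4)=* -> step gives (4,4)='*' but target has '.' -> reject
  (2,3)=. (3,0)=. (3,2)=* (3,4)=. -> step gives (2,2)='*' but target has '.' -> reject
  (2,3)=. (3,0)=. (3,2)=* (3,4)=* -> step gives (2,2)='*' but target has '.' -> reject
  (2,3)=. (3,0)=* (3,2)=. (3,4)=. -> step gives (2,0)='*' but target has '.' -> reject
  (2,3)=. (3,0)=* (3,2)=. (3,4)=* -> step gives (2,0)='*' but target has '.' -> reject
  (2,3)=. (3,0)=* (3,2)=* (3,4)=. -> step gives (2,0)='*' but target has '.' -> reject
  (2,3)=. (3,0)=* (3,2)=* (3,4)=* -> step gives (2,0)='*' but target has '.' -> reject
  (2,3)=* (3,0)=. (3,2)=. (3,4)=. -> step gives (1,2)='*' but target has '.' -> reject
  (2,3)=* (3,0)=. (3,2)=. (3,4)=* -> step gives (1,2)='*' but target has '.' -> reject
  (2,3)=* (3,0)=. (3,2)=* (3,4)=. -> step gives (1,2)='*' but target has '.' -> reject
  (2,3)=* (3,0)=. (3,2)=* (3,4)=* -> step gives (1,2)='*' but target has '.' -> reject
  (2,3)=* (3,0)=* (3,2)=. (3,4)=. -> step gives (1,2)='*' but target has '.' -> reject
  (2,3)=* (3,0)=* (3,2)=. (3,4)=* -> step gives (1,2)='*' but target has '.' -> reject
  (2,3)=* (3,0)=* (3,2)=* (3,4)=. -> step gives (1,2)='*' but target has '.' -> reject
  (2,3)=* (3,0)=* (3,2)=* (3,4)=* -> step gives (1,2)='*' but target has '.' -> reject
Unique solution: (2,3)=dead, (3,0)=dead, (3,2)=dead, (3,4)=dead.
Check: live-neighbor counts of every cell in the completed generation 0:
000101
232211
121100
232111
000021
000021
Applying B3/S23 to generation 0 with these counts gives:
......
.*....
.*....
.*....
......
......
which matches the target exactly.

Answer: ....*.
......
***...
......
.....*
.....*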